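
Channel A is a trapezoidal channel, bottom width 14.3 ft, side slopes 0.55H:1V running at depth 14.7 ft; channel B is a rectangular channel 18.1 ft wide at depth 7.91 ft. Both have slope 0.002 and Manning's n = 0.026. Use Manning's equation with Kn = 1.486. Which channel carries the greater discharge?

Channel A: With bottom width b = 14.3 ft and side slope z = 0.55: A = (b + zy)y = (14.3 + 0.55×14.7)×14.7 = 329.1 ft²; P = b + 2y√(1+z²) = 14.3 + 2×14.7×1.141 = 47.85 ft. Hydraulic radius R = A/P = 329.1/47.85 = 6.876 ft. Q_A = (1.486/0.026)·329.1·6.876^(2/3)·√0.002 = 3041 ft³/s.
Channel B: Flow area A = b·y = 18.1 × 7.91 = 143.2 ft². Wetted perimeter P = b + 2y = 18.1 + 2×7.91 = 33.92 ft. Hydraulic radius R = A/P = 143.2/33.92 = 4.221 ft. Q_B = (1.486/0.026)·143.2·4.221^(2/3)·√0.002 = 955.8 ft³/s.
Q_A = 3041 ft³/s vs Q_B = 955.8 ft³/s, so channel A carries more.

channel A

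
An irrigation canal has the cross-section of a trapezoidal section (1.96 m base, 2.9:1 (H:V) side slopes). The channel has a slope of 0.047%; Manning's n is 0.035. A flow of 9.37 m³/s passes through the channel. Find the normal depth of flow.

Manning's equation rearranged: A R^(2/3) = nQ / (1·√S) = 0.035 × 9.37 / (√0.00047) = 15.13.
At y = 2.28 m: A R^(2/3) = 22.38 — over.
At y = 1.64 m: A R^(2/3) = 10.39 — short.
At y = 1.93 m: A R^(2/3) = 15.13 — close enough.

y_n = 1.93 m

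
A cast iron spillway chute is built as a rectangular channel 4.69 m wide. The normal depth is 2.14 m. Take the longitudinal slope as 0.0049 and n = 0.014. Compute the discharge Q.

Q = 54.1 m³/s

Flow area A = b·y = 4.69 × 2.14 = 10.04 m². Wetted perimeter P = b + 2y = 4.69 + 2×2.14 = 8.97 m.
Hydraulic radius R = A/P = 10.04/8.97 = 1.119 m.
Manning's equation: Q = (1/n) A R^(2/3) S^(1/2) = (1/0.014) × 10.04 × 1.119^(2/3) × 0.0049^(1/2) = 54.1 m³/s.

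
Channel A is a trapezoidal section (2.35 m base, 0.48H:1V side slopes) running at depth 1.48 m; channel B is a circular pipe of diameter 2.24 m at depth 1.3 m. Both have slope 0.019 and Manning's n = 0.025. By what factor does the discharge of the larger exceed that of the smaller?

Channel A: With bottom width b = 2.35 m and side slope z = 0.48: A = (b + zy)y = (2.35 + 0.48×1.48)×1.48 = 4.529 m²; P = b + 2y√(1+z²) = 2.35 + 2×1.48×1.109 = 5.633 m. Hydraulic radius R = A/P = 4.529/5.633 = 0.804 m. Q_A = (1/0.025)·4.529·0.804^(2/3)·√0.019 = 21.59 m³/s.
Channel B: For a circular section of diameter D = 2.24 m at depth y = 1.3 m, the central angle is θ = 2 arccos(1 − 2y/D) = 3.464 rad. Then A = (D²/8)(θ − sin θ) = 2.372 m² and P = Dθ/2 = 3.88 m. Hydraulic radius R = A/P = 2.372/3.88 = 0.6113 m. Q_B = (1/0.025)·2.372·0.6113^(2/3)·√0.019 = 9.419 m³/s.
The larger discharge is 21.59 m³/s and the smaller is 9.419 m³/s; the ratio is 2.29.

2.29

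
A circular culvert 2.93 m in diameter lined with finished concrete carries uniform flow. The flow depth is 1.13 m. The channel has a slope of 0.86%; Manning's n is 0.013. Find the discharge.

For a circular section of diameter D = 2.93 m at depth y = 1.13 m, the central angle is θ = 2 arccos(1 − 2y/D) = 2.68 rad. Then A = (D²/8)(θ − sin θ) = 2.398 m² and P = Dθ/2 = 3.926 m.
Hydraulic radius R = A/P = 2.398/3.926 = 0.6108 m.
Manning's equation: Q = (1/n) A R^(2/3) S^(1/2) = (1/0.013) × 2.398 × 0.6108^(2/3) × 0.0086^(1/2) = 12.3 m³/s.

Q = 12.3 m³/s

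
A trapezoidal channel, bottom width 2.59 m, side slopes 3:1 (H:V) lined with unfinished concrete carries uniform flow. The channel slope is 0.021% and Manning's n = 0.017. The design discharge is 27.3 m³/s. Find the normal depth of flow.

Manning's equation rearranged: A R^(2/3) = nQ / (1·√S) = 0.017 × 27.3 / (√0.00021) = 32.03.
At y = 1.77 m: A R^(2/3) = 14.12 — short.
At y = 3.15 m: A R^(2/3) = 53.7 — over.
At y = 2.53 m: A R^(2/3) = 32.01 — close enough.

y_n = 2.53 m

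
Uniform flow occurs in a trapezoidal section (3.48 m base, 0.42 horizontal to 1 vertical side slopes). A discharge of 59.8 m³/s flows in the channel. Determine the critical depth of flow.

At critical depth, Q² T / (g A³) = 1, i.e. A³/T = Q²/g = 59.8²/9.81 = 364.5.
At y = 2.19 m: A³/T = 168.2 — low.
At y = 2.77 m: A³/T = 366.4 — close enough.

y_c = 2.77 m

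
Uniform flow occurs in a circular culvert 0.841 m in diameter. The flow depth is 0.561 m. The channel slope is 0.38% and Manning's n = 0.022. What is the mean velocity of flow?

V = 1.1 m/s

For a circular section of diameter D = 0.841 m at depth y = 0.561 m, the central angle is θ = 2 arccos(1 − 2y/D) = 3.823 rad. Then A = (D²/8)(θ − sin θ) = 0.3937 m² and P = Dθ/2 = 1.608 m.
Hydraulic radius R = A/P = 0.3937/1.608 = 0.2449 m.
From Manning's equation, V = (1/n) R^(2/3) S^(1/2) = (1/0.022) × 0.2449^(2/3) × 0.0038^(1/2) = 1.1 m/s.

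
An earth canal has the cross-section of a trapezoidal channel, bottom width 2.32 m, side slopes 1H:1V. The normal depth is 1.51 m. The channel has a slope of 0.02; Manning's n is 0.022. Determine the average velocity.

V = 5.89 m/s

With bottom width b = 2.32 m and side slope z = 1: A = (b + zy)y = (2.32 + 1×1.51)×1.51 = 5.783 m²; P = b + 2y√(1+z²) = 2.32 + 2×1.51×1.414 = 6.591 m.
Hydraulic radius R = A/P = 5.783/6.591 = 0.8775 m.
From Manning's equation, V = (1/n) R^(2/3) S^(1/2) = (1/0.022) × 0.8775^(2/3) × 0.02^(1/2) = 5.89 m/s.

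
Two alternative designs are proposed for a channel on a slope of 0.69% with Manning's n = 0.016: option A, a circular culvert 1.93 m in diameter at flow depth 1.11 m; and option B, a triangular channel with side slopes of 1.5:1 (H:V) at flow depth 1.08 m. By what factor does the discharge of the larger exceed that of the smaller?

Channel A: For a circular section of diameter D = 1.93 m at depth y = 1.11 m, the central angle is θ = 2 arccos(1 − 2y/D) = 3.443 rad. Then A = (D²/8)(θ − sin θ) = 1.742 m² and P = Dθ/2 = 3.323 m. Hydraulic radius R = A/P = 1.742/3.323 = 0.5241 m. Q_A = (1/0.016)·1.742·0.5241^(2/3)·√0.0069 = 5.878 m³/s.
Channel B: For a triangular section with side slope z = 1.5: A = zy² = 1.5×1.08² = 1.75 m²; P = 2y√(1+z²) = 2×1.08×1.803 = 3.894 m. Hydraulic radius R = A/P = 1.75/3.894 = 0.4493 m. Q_B = (1/0.016)·1.75·0.4493^(2/3)·√0.0069 = 5.329 m³/s.
The larger discharge is 5.878 m³/s and the smaller is 5.329 m³/s; the ratio is 1.1.

1.1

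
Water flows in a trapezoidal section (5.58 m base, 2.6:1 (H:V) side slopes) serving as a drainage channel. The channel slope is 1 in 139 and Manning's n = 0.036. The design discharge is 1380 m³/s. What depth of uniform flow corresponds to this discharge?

y_n = 8.21 m

Manning's equation rearranged: A R^(2/3) = nQ / (1·√S) = 0.036 × 1380 / (√0.007194) = 585.7.
Try y = 9.96 m: A R^(2/3) = 932.9 — high.
Try y = 8.21 m: A R^(2/3) = 585.2 — ≈ 585.7.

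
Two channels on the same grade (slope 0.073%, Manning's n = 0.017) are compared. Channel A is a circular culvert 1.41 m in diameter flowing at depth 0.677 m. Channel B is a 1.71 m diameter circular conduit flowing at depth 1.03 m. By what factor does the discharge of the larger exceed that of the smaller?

Channel A: For a circular section of diameter D = 1.41 m at depth y = 0.677 m, the central angle is θ = 2 arccos(1 − 2y/D) = 3.062 rad. Then A = (D²/8)(θ − sin θ) = 0.7413 m² and P = Dθ/2 = 2.159 m. Hydraulic radius R = A/P = 0.7413/2.159 = 0.3434 m. Q_A = (1/0.017)·0.7413·0.3434^(2/3)·√0.00073 = 0.5777 m³/s.
Channel B: For a circular section of diameter D = 1.71 m at depth y = 1.03 m, the central angle is θ = 2 arccos(1 − 2y/D) = 3.554 rad. Then A = (D²/8)(θ − sin θ) = 1.445 m² and P = Dθ/2 = 3.039 m. Hydraulic radius R = A/P = 1.445/3.039 = 0.4757 m. Q_B = (1/0.017)·1.445·0.4757^(2/3)·√0.00073 = 1.4 m³/s.
The larger discharge is 1.4 m³/s and the smaller is 0.5777 m³/s; the ratio is 2.42.

2.42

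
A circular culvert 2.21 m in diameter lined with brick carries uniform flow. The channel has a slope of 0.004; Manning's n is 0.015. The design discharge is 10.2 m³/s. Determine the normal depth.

Manning's equation rearranged: A R^(2/3) = nQ / (1·√S) = 0.015 × 10.2 / (√0.004) = 2.419.
At y = 1.43 m: A R^(2/3) = 1.941 — low.
At y = 2.03 m: A R^(2/3) = 2.771 — high.
At y = 1.7 m: A R^(2/3) = 2.424 — close enough.

y_n = 1.7 m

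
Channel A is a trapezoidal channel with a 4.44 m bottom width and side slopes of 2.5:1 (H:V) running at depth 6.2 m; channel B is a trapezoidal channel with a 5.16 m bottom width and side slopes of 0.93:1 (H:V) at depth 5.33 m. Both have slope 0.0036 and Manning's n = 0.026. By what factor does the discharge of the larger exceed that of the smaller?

Channel A: With bottom width b = 4.44 m and side slope z = 2.5: A = (b + zy)y = (4.44 + 2.5×6.2)×6.2 = 123.6 m²; P = b + 2y√(1+z²) = 4.44 + 2×6.2×2.693 = 37.83 m. Hydraulic radius R = A/P = 123.6/37.83 = 3.268 m. Q_A = (1/0.026)·123.6·3.268^(2/3)·√0.0036 = 628.3 m³/s.
Channel B: With bottom width b = 5.16 m and side slope z = 0.93: A = (b + zy)y = (5.16 + 0.93×5.33)×5.33 = 53.92 m²; P = b + 2y√(1+z²) = 5.16 + 2×5.33×1.366 = 19.72 m. Hydraulic radius R = A/P = 53.92/19.72 = 2.735 m. Q_B = (1/0.026)·53.92·2.735^(2/3)·√0.0036 = 243.4 m³/s.
The larger discharge is 628.3 m³/s and the smaller is 243.4 m³/s; the ratio is 2.58.

2.58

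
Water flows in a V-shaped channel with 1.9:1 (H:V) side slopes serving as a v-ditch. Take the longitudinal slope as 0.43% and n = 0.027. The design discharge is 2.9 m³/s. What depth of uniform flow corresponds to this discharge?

y_n = 1.03 m

Manning's equation rearranged: A R^(2/3) = nQ / (1·√S) = 0.027 × 2.9 / (√0.0043) = 1.194.
Try y = 1.24 m: A R^(2/3) = 1.958 — over.
Try y = 1.03 m: A R^(2/3) = 1.194 — ≈ 1.194.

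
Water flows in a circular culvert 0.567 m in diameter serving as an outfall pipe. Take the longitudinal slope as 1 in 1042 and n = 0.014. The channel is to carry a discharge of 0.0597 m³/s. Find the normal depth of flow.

Manning's equation rearranged: A R^(2/3) = nQ / (1·√S) = 0.014 × 0.0597 / (√0.0009597) = 0.02698.
Trying y = 0.183 m: A R^(2/3) = 0.01547 — low.
Trying y = 0.304 m: A R^(2/3) = 0.03857 — high.
Trying y = 0.247 m: A R^(2/3) = 0.02699 — ≈ 0.02698.

y_n = 0.247 m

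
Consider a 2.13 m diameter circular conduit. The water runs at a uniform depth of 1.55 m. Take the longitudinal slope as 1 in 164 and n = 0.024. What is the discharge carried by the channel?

Q = 6.7 m³/s

For a circular section of diameter D = 2.13 m at depth y = 1.55 m, the central angle is θ = 2 arccos(1 − 2y/D) = 4.087 rad. Then A = (D²/8)(θ − sin θ) = 2.778 m² and P = Dθ/2 = 4.353 m.
Hydraulic radius R = A/P = 2.778/4.353 = 0.6381 m.
Manning's equation: Q = (1/n) A R^(2/3) S^(1/2) = (1/0.024) × 2.778 × 0.6381^(2/3) × 0.006098^(1/2) = 6.7 m³/s.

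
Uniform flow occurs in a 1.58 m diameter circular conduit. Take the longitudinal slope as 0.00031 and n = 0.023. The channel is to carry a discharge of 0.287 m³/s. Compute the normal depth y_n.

Manning's equation rearranged: A R^(2/3) = nQ / (1·√S) = 0.023 × 0.287 / (√0.00031) = 0.3749.
At y = 0.496 m: A R^(2/3) = 0.2256 — short.
At y = 0.791 m: A R^(2/3) = 0.5289 — over.
At y = 0.651 m: A R^(2/3) = 0.3754 — close enough.

y_n = 0.651 m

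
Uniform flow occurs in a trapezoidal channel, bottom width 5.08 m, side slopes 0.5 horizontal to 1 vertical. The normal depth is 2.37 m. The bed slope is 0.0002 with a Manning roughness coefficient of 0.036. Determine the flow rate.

With bottom width b = 5.08 m and side slope z = 0.5: A = (b + zy)y = (5.08 + 0.5×2.37)×2.37 = 14.85 m²; P = b + 2y√(1+z²) = 5.08 + 2×2.37×1.118 = 10.38 m.
Hydraulic radius R = A/P = 14.85/10.38 = 1.431 m.
Manning's equation: Q = (1/n) A R^(2/3) S^(1/2) = (1/0.036) × 14.85 × 1.431^(2/3) × 0.0002^(1/2) = 7.41 m³/s.

Q = 7.41 m³/s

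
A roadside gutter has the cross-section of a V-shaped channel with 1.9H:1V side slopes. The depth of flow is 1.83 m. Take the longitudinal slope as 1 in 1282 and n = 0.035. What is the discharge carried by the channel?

For a triangular section with side slope z = 1.9: A = zy² = 1.9×1.83² = 6.363 m²; P = 2y√(1+z²) = 2×1.83×2.147 = 7.858 m.
Hydraulic radius R = A/P = 6.363/7.858 = 0.8097 m.
Manning's equation: Q = (1/n) A R^(2/3) S^(1/2) = (1/0.035) × 6.363 × 0.8097^(2/3) × 0.00078^(1/2) = 4.41 m³/s.

Q = 4.41 m³/s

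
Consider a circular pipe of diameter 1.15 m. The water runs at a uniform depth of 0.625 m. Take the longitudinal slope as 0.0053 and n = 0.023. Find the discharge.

For a circular section of diameter D = 1.15 m at depth y = 0.625 m, the central angle is θ = 2 arccos(1 − 2y/D) = 3.316 rad. Then A = (D²/8)(θ − sin θ) = 0.5768 m² and P = Dθ/2 = 1.907 m.
Hydraulic radius R = A/P = 0.5768/1.907 = 0.3025 m.
Manning's equation: Q = (1/n) A R^(2/3) S^(1/2) = (1/0.023) × 0.5768 × 0.3025^(2/3) × 0.0053^(1/2) = 0.823 m³/s.

Q = 0.823 m³/s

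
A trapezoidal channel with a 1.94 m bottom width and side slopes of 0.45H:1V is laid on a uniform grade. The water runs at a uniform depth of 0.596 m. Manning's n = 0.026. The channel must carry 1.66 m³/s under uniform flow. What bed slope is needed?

With bottom width b = 1.94 m and side slope z = 0.45: A = (b + zy)y = (1.94 + 0.45×0.596)×0.596 = 1.316 m²; P = b + 2y√(1+z²) = 1.94 + 2×0.596×1.097 = 3.247 m.
Hydraulic radius R = A/P = 1.316/3.247 = 0.4053 m.
From Manning's equation, S = [nQ / (1 A R^(2/3))]² = [0.026 × 1.66 / (1 × 1.316 × 0.4053^(2/3))]² = 0.00359.

S = 0.00359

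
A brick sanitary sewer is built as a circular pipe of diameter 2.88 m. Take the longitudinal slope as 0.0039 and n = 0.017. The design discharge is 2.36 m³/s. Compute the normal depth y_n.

y_n = 0.681 m

Manning's equation rearranged: A R^(2/3) = nQ / (1·√S) = 0.017 × 2.36 / (√0.0039) = 0.6424.
Trying y = 0.546 m: A R^(2/3) = 0.4111 — short.
Trying y = 0.681 m: A R^(2/3) = 0.6417 — close enough.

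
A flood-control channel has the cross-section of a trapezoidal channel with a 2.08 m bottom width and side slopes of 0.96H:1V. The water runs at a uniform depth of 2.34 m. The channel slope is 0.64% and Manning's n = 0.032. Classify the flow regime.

With bottom width b = 2.08 m and side slope z = 0.96: A = (b + zy)y = (2.08 + 0.96×2.34)×2.34 = 10.12 m²; P = b + 2y√(1+z²) = 2.08 + 2×2.34×1.386 = 8.567 m.
Hydraulic radius R = A/P = 10.12/8.567 = 1.182 m.
V = (1/n) R^(2/3) √S = (1/0.032) × 1.182^(2/3) × √0.0064 = 2.794 m/s. Hydraulic depth D_h = A/T = 10.12/6.573 = 1.54 m.
Froude number Fr = V/√(g·D_h) = 2.794/√(9.81×1.54) = 0.719, which is less than 1, so the flow is subcritical.

subcritical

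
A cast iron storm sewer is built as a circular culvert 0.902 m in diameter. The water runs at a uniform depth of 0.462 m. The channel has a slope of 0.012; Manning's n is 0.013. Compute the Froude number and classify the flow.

supercritical

For a circular section of diameter D = 0.902 m at depth y = 0.462 m, the central angle is θ = 2 arccos(1 − 2y/D) = 3.19 rad. Then A = (D²/8)(θ − sin θ) = 0.3294 m² and P = Dθ/2 = 1.439 m.
Hydraulic radius R = A/P = 0.3294/1.439 = 0.2289 m.
V = (1/n) R^(2/3) √S = (1/0.013) × 0.2289^(2/3) × √0.012 = 3.154 m/s. Hydraulic depth D_h = A/T = 0.3294/0.9017 = 0.3653 m.
Froude number Fr = V/√(g·D_h) = 3.154/√(9.81×0.3653) = 1.67, which is greater than 1, so the flow is supercritical.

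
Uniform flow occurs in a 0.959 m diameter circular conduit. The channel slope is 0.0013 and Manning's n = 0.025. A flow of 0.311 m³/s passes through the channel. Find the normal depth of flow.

Manning's equation rearranged: A R^(2/3) = nQ / (1·√S) = 0.025 × 0.311 / (√0.0013) = 0.2156.
At y = 0.447 m: A R^(2/3) = 0.1235 — low.
At y = 0.754 m: A R^(2/3) = 0.2678 — high.
At y = 0.633 m: A R^(2/3) = 0.2155 — matches.

y_n = 0.633 m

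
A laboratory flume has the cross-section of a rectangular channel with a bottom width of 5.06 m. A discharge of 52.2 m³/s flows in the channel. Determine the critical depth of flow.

For a rectangular channel, critical depth y_c = (q²/g)^(1/3) where q = Q/b = 52.2/5.06 = 10.32 m²/s.
So y_c = (10.32²/9.81)^(1/3) = 2.21 m.

y_c = 2.21 m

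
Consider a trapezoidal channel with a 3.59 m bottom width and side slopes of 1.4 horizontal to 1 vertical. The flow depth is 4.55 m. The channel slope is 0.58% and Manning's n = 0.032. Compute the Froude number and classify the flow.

With bottom width b = 3.59 m and side slope z = 1.4: A = (b + zy)y = (3.59 + 1.4×4.55)×4.55 = 45.32 m²; P = b + 2y√(1+z²) = 3.59 + 2×4.55×1.72 = 19.25 m.
Hydraulic radius R = A/P = 45.32/19.25 = 2.355 m.
V = (1/n) R^(2/3) √S = (1/0.032) × 2.355^(2/3) × √0.0058 = 4.212 m/s. Hydraulic depth D_h = A/T = 45.32/16.33 = 2.775 m.
Froude number Fr = V/√(g·D_h) = 4.212/√(9.81×2.775) = 0.807, which is less than 1, so the flow is subcritical.

subcritical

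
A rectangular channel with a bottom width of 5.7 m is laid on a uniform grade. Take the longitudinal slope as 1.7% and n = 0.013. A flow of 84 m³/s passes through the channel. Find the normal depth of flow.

y_n = 1.49 m

Manning's equation rearranged: A R^(2/3) = nQ / (1·√S) = 0.013 × 84 / (√0.017) = 8.375.
At y = 1.27 m: A R^(2/3) = 6.64 — low.
At y = 1.49 m: A R^(2/3) = 8.371 — close enough.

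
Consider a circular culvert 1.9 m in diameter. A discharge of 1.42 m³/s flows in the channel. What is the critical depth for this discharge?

y_c = 0.567 m

At critical depth, Q² T / (g A³) = 1, i.e. A³/T = Q²/g = 1.42²/9.81 = 0.2055.
At y = 0.461 m: A³/T = 0.09211 — short.
At y = 0.634 m: A³/T = 0.3174 — over.
At y = 0.567 m: A³/T = 0.206 — close enough.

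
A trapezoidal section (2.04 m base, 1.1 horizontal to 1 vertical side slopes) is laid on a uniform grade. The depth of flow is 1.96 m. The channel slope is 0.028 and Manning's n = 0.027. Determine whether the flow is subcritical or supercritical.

supercritical

With bottom width b = 2.04 m and side slope z = 1.1: A = (b + zy)y = (2.04 + 1.1×1.96)×1.96 = 8.224 m²; P = b + 2y√(1+z²) = 2.04 + 2×1.96×1.487 = 7.867 m.
Hydraulic radius R = A/P = 8.224/7.867 = 1.045 m.
V = (1/n) R^(2/3) √S = (1/0.027) × 1.045^(2/3) × √0.028 = 6.383 m/s. Hydraulic depth D_h = A/T = 8.224/6.352 = 1.295 m.
Froude number Fr = V/√(g·D_h) = 6.383/√(9.81×1.295) = 1.79, which is greater than 1, so the flow is supercritical.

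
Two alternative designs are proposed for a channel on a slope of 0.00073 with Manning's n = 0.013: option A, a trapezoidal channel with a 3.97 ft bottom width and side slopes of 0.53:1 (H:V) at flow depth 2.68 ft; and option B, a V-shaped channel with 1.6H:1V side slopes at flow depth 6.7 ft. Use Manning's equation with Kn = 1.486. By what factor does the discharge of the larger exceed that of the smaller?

7.82

Channel A: With bottom width b = 3.97 ft and side slope z = 0.53: A = (b + zy)y = (3.97 + 0.53×2.68)×2.68 = 14.45 ft²; P = b + 2y√(1+z²) = 3.97 + 2×2.68×1.132 = 10.04 ft. Hydraulic radius R = A/P = 14.45/10.04 = 1.439 ft. Q_A = (1.486/0.013)·14.45·1.439^(2/3)·√0.00073 = 56.88 ft³/s.
Channel B: For a triangular section with side slope z = 1.6: A = zy² = 1.6×6.7² = 71.82 ft²; P = 2y√(1+z²) = 2×6.7×1.887 = 25.28 ft. Hydraulic radius R = A/P = 71.82/25.28 = 2.841 ft. Q_B = (1.486/0.013)·71.82·2.841^(2/3)·√0.00073 = 444.9 ft³/s.
The larger discharge is 444.9 ft³/s and the smaller is 56.88 ft³/s; the ratio is 7.82.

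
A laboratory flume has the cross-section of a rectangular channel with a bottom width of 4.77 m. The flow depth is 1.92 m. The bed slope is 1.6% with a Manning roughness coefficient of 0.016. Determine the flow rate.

Q = 75.4 m³/s

Flow area A = b·y = 4.77 × 1.92 = 9.158 m². Wetted perimeter P = b + 2y = 4.77 + 2×1.92 = 8.61 m.
Hydraulic radius R = A/P = 9.158/8.61 = 1.064 m.
Manning's equation: Q = (1/n) A R^(2/3) S^(1/2) = (1/0.016) × 9.158 × 1.064^(2/3) × 0.016^(1/2) = 75.4 m³/s.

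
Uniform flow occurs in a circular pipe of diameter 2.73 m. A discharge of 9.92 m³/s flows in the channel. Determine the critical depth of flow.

At critical depth, Q² T / (g A³) = 1, i.e. A³/T = Q²/g = 9.92²/9.81 = 10.03.
At y = 1.72 m: A³/T = 22.24 — high.
At y = 1.13 m: A³/T = 4.456 — low.
At y = 1.4 m: A³/T = 10.12 — ≈ 10.03.

y_c = 1.4 m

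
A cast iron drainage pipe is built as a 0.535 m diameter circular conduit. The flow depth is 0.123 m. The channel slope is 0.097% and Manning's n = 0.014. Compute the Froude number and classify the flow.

For a circular section of diameter D = 0.535 m at depth y = 0.123 m, the central angle is θ = 2 arccos(1 − 2y/D) = 2 rad. Then A = (D²/8)(θ − sin θ) = 0.03904 m² and P = Dθ/2 = 0.5351 m.
Hydraulic radius R = A/P = 0.03904/0.5351 = 0.07296 m.
V = (1/n) R^(2/3) √S = (1/0.014) × 0.07296^(2/3) × √0.00097 = 0.3884 m/s. Hydraulic depth D_h = A/T = 0.03904/0.4502 = 0.08671 m.
Froude number Fr = V/√(g·D_h) = 0.3884/√(9.81×0.08671) = 0.421, which is less than 1, so the flow is subcritical.

subcritical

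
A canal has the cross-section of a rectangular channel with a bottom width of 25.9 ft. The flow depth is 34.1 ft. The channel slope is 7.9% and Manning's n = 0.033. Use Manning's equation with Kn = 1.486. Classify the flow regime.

supercritical

Flow area A = b·y = 25.9 × 34.1 = 883.2 ft². Wetted perimeter P = b + 2y = 25.9 + 2×34.1 = 94.1 ft.
Hydraulic radius R = A/P = 883.2/94.1 = 9.386 ft.
V = (1.486/n) R^(2/3) √S = (1.486/0.033) × 9.386^(2/3) × √0.079 = 56.32 ft/s. Hydraulic depth D_h = A/T = 883.2/25.9 = 34.1 ft.
Froude number Fr = V/√(g·D_h) = 56.32/√(32.2×34.1) = 1.7, which is greater than 1, so the flow is supercritical.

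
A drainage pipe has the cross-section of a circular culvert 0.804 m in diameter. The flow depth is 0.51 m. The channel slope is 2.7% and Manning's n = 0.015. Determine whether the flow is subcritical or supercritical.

supercritical

For a circular section of diameter D = 0.804 m at depth y = 0.51 m, the central angle is θ = 2 arccos(1 − 2y/D) = 3.686 rad. Then A = (D²/8)(θ − sin θ) = 0.3396 m² and P = Dθ/2 = 1.482 m.
Hydraulic radius R = A/P = 0.3396/1.482 = 0.2292 m.
V = (1/n) R^(2/3) √S = (1/0.015) × 0.2292^(2/3) × √0.027 = 4.103 m/s. Hydraulic depth D_h = A/T = 0.3396/0.7744 = 0.4385 m.
Froude number Fr = V/√(g·D_h) = 4.103/√(9.81×0.4385) = 1.98, which is greater than 1, so the flow is supercritical.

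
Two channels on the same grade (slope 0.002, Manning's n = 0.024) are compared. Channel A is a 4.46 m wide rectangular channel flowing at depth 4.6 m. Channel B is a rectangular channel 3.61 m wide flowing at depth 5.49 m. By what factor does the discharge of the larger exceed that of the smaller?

Channel A: Flow area A = b·y = 4.46 × 4.6 = 20.52 m². Wetted perimeter P = b + 2y = 4.46 + 2×4.6 = 13.66 m. Hydraulic radius R = A/P = 20.52/13.66 = 1.502 m. Q_A = (1/0.024)·20.52·1.502^(2/3)·√0.002 = 50.14 m³/s.
Channel B: Flow area A = b·y = 3.61 × 5.49 = 19.82 m². Wetted perimeter P = b + 2y = 3.61 + 2×5.49 = 14.59 m. Hydraulic radius R = A/P = 19.82/14.59 = 1.358 m. Q_B = (1/0.024)·19.82·1.358^(2/3)·√0.002 = 45.3 m³/s.
The larger discharge is 50.14 m³/s and the smaller is 45.3 m³/s; the ratio is 1.11.

1.11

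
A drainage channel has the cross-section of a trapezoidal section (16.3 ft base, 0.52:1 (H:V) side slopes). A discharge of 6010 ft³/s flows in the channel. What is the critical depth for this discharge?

y_c = 13.8 ft

At critical depth, Q² T / (g A³) = 1, i.e. A³/T = Q²/g = 6010²/32.2 = 1122000.
Trying y = 11.7 ft: A³/T = 631000 — low.
Trying y = 13.8 ft: A³/T = 1109000 — close enough.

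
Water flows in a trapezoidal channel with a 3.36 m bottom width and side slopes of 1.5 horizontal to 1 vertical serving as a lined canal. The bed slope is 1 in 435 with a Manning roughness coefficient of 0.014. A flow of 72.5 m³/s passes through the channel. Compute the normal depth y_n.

y_n = 2.42 m

Manning's equation rearranged: A R^(2/3) = nQ / (1·√S) = 0.014 × 72.5 / (√0.002299) = 21.17.
Try y = 2.95 m: A R^(2/3) = 31.95 — too large.
Try y = 2.42 m: A R^(2/3) = 21.17 — matches.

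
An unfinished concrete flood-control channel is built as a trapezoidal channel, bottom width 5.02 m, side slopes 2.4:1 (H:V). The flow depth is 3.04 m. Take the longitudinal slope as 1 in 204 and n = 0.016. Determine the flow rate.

With bottom width b = 5.02 m and side slope z = 2.4: A = (b + zy)y = (5.02 + 2.4×3.04)×3.04 = 37.44 m²; P = b + 2y√(1+z²) = 5.02 + 2×3.04×2.6 = 20.83 m.
Hydraulic radius R = A/P = 37.44/20.83 = 1.798 m.
Manning's equation: Q = (1/n) A R^(2/3) S^(1/2) = (1/0.016) × 37.44 × 1.798^(2/3) × 0.004902^(1/2) = 242 m³/s.

Q = 242 m³/s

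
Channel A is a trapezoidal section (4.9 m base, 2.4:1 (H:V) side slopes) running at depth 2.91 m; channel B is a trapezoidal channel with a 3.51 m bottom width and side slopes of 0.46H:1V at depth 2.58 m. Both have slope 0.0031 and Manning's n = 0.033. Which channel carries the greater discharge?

Channel A: With bottom width b = 4.9 m and side slope z = 2.4: A = (b + zy)y = (4.9 + 2.4×2.91)×2.91 = 34.58 m²; P = b + 2y√(1+z²) = 4.9 + 2×2.91×2.6 = 20.03 m. Hydraulic radius R = A/P = 34.58/20.03 = 1.726 m. Q_A = (1/0.033)·34.58·1.726^(2/3)·√0.0031 = 83.97 m³/s.
Channel B: With bottom width b = 3.51 m and side slope z = 0.46: A = (b + zy)y = (3.51 + 0.46×2.58)×2.58 = 12.12 m²; P = b + 2y√(1+z²) = 3.51 + 2×2.58×1.101 = 9.19 m. Hydraulic radius R = A/P = 12.12/9.19 = 1.319 m. Q_B = (1/0.033)·12.12·1.319^(2/3)·√0.0031 = 24.58 m³/s.
Q_A = 83.97 m³/s vs Q_B = 24.58 m³/s, so channel A carries more.

channel A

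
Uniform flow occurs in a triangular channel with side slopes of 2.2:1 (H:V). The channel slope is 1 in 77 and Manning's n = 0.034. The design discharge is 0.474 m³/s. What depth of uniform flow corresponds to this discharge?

Manning's equation rearranged: A R^(2/3) = nQ / (1·√S) = 0.034 × 0.474 / (√0.01299) = 0.1414.
Trying y = 0.323 m: A R^(2/3) = 0.06394 — short.
Trying y = 0.435 m: A R^(2/3) = 0.1414 — matches.

y_n = 0.435 m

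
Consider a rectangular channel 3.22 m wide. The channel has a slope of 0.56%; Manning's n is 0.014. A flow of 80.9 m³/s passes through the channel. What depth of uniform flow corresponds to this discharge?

Manning's equation rearranged: A R^(2/3) = nQ / (1·√S) = 0.014 × 80.9 / (√0.0056) = 15.14.
Trying y = 4.74 m: A R^(2/3) = 17.25 — over.
Trying y = 4.24 m: A R^(2/3) = 15.13 — close enough.

y_n = 4.24 m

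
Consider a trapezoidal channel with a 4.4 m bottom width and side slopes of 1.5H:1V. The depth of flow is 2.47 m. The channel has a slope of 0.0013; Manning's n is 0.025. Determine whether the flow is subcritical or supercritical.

With bottom width b = 4.4 m and side slope z = 1.5: A = (b + zy)y = (4.4 + 1.5×2.47)×2.47 = 20.02 m²; P = b + 2y√(1+z²) = 4.4 + 2×2.47×1.803 = 13.31 m.
Hydraulic radius R = A/P = 20.02/13.31 = 1.505 m.
V = (1/n) R^(2/3) √S = (1/0.025) × 1.505^(2/3) × √0.0013 = 1.894 m/s. Hydraulic depth D_h = A/T = 20.02/11.81 = 1.695 m.
Froude number Fr = V/√(g·D_h) = 1.894/√(9.81×1.695) = 0.464, which is less than 1, so the flow is subcritical.

subcritical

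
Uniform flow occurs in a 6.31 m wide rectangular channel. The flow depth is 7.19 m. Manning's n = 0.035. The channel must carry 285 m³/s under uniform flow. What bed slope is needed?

S = 0.017

Flow area A = b·y = 6.31 × 7.19 = 45.37 m². Wetted perimeter P = b + 2y = 6.31 + 2×7.19 = 20.69 m.
Hydraulic radius R = A/P = 45.37/20.69 = 2.193 m.
From Manning's equation, S = [nQ / (1 A R^(2/3))]² = [0.035 × 285 / (1 × 45.37 × 2.193^(2/3))]² = 0.017.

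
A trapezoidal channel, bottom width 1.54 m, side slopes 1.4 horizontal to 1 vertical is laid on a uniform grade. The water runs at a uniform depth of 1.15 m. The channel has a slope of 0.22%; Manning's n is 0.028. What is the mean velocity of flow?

With bottom width b = 1.54 m and side slope z = 1.4: A = (b + zy)y = (1.54 + 1.4×1.15)×1.15 = 3.622 m²; P = b + 2y√(1+z²) = 1.54 + 2×1.15×1.72 = 5.497 m.
Hydraulic radius R = A/P = 3.622/5.497 = 0.659 m.
From Manning's equation, V = (1/n) R^(2/3) S^(1/2) = (1/0.028) × 0.659^(2/3) × 0.0022^(1/2) = 1.27 m/s.

V = 1.27 m/s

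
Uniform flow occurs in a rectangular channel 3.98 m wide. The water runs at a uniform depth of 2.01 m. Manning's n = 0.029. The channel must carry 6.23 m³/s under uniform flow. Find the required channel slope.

Flow area A = b·y = 3.98 × 2.01 = 8 m². Wetted perimeter P = b + 2y = 3.98 + 2×2.01 = 8 m.
Hydraulic radius R = A/P = 8/8 = 1 m.
From Manning's equation, S = [nQ / (1 A R^(2/3))]² = [0.029 × 6.23 / (1 × 8 × 1^(2/3))]² = 0.00051.

S = 0.00051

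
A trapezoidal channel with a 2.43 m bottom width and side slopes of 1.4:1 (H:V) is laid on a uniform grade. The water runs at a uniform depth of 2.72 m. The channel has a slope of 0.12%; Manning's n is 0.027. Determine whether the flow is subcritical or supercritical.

With bottom width b = 2.43 m and side slope z = 1.4: A = (b + zy)y = (2.43 + 1.4×2.72)×2.72 = 16.97 m²; P = b + 2y√(1+z²) = 2.43 + 2×2.72×1.72 = 11.79 m.
Hydraulic radius R = A/P = 16.97/11.79 = 1.439 m.
V = (1/n) R^(2/3) √S = (1/0.027) × 1.439^(2/3) × √0.0012 = 1.635 m/s. Hydraulic depth D_h = A/T = 16.97/10.05 = 1.689 m.
Froude number Fr = V/√(g·D_h) = 1.635/√(9.81×1.689) = 0.402, which is less than 1, so the flow is subcritical.

subcritical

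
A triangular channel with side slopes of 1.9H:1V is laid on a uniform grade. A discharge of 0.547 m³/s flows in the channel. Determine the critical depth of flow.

At critical depth, Q² T / (g A³) = 1, i.e. A³/T = Q²/g = 0.547²/9.81 = 0.0305.
Try y = 0.31 m: A³/T = 0.005168 — too small.
Try y = 0.442 m: A³/T = 0.03045 — close enough.

y_c = 0.442 m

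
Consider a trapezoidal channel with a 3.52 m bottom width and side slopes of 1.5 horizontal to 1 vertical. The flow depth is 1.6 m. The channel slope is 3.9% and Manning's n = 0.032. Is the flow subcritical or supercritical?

With bottom width b = 3.52 m and side slope z = 1.5: A = (b + zy)y = (3.52 + 1.5×1.6)×1.6 = 9.472 m²; P = b + 2y√(1+z²) = 3.52 + 2×1.6×1.803 = 9.289 m.
Hydraulic radius R = A/P = 9.472/9.289 = 1.02 m.
V = (1/n) R^(2/3) √S = (1/0.032) × 1.02^(2/3) × √0.039 = 6.252 m/s. Hydraulic depth D_h = A/T = 9.472/8.32 = 1.138 m.
Froude number Fr = V/√(g·D_h) = 6.252/√(9.81×1.138) = 1.87, which is greater than 1, so the flow is supercritical.

supercritical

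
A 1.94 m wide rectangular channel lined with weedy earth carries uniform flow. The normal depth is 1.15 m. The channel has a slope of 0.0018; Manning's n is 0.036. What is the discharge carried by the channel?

Q = 1.71 m³/s

Flow area A = b·y = 1.94 × 1.15 = 2.231 m². Wetted perimeter P = b + 2y = 1.94 + 2×1.15 = 4.24 m.
Hydraulic radius R = A/P = 2.231/4.24 = 0.5262 m.
Manning's equation: Q = (1/n) A R^(2/3) S^(1/2) = (1/0.036) × 2.231 × 0.5262^(2/3) × 0.0018^(1/2) = 1.71 m³/s.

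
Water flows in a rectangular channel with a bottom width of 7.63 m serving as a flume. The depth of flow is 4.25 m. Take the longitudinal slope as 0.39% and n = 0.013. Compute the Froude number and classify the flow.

Flow area A = b·y = 7.63 × 4.25 = 32.43 m². Wetted perimeter P = b + 2y = 7.63 + 2×4.25 = 16.13 m.
Hydraulic radius R = A/P = 32.43/16.13 = 2.01 m.
V = (1/n) R^(2/3) √S = (1/0.013) × 2.01^(2/3) × √0.0039 = 7.652 m/s. Hydraulic depth D_h = A/T = 32.43/7.63 = 4.25 m.
Froude number Fr = V/√(g·D_h) = 7.652/√(9.81×4.25) = 1.19, which is greater than 1, so the flow is supercritical.

supercritical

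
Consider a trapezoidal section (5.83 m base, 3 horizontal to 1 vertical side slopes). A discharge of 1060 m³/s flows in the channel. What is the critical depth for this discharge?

At critical depth, Q² T / (g A³) = 1, i.e. A³/T = Q²/g = 1060²/9.81 = 114500.
Try y = 5.58 m: A³/T = 50820 — short.
Try y = 7.78 m: A³/T = 222600 — over.
Try y = 6.71 m: A³/T = 114700 — matches.

y_c = 6.71 m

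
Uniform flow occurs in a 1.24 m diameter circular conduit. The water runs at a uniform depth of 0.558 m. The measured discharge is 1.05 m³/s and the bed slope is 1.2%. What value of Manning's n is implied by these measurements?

n = 0.024

For a circular section of diameter D = 1.24 m at depth y = 0.558 m, the central angle is θ = 2 arccos(1 − 2y/D) = 2.941 rad. Then A = (D²/8)(θ − sin θ) = 0.5271 m² and P = Dθ/2 = 1.824 m.
Hydraulic radius R = A/P = 0.5271/1.824 = 0.289 m.
Rearranging Manning's equation: n = (1/Q) A R^(2/3) S^(1/2) = (1/1.05) × 0.5271 × 0.289^(2/3) × √0.012 = 0.024.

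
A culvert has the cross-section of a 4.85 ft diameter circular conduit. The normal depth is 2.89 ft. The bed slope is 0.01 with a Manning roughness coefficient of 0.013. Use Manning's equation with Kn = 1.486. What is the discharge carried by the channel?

For a circular section of diameter D = 4.85 ft at depth y = 2.89 ft, the central angle is θ = 2 arccos(1 − 2y/D) = 3.527 rad. Then A = (D²/8)(θ − sin θ) = 11.48 ft² and P = Dθ/2 = 8.554 ft.
Hydraulic radius R = A/P = 11.48/8.554 = 1.342 ft.
Manning's equation: Q = (1.486/n) A R^(2/3) S^(1/2) = (1.486/0.013) × 11.48 × 1.342^(2/3) × 0.01^(1/2) = 160 ft³/s.

Q = 160 ft³/s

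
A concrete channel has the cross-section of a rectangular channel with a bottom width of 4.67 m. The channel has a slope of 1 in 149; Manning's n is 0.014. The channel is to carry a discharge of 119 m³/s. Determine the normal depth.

Manning's equation rearranged: A R^(2/3) = nQ / (1·√S) = 0.014 × 119 / (√0.006711) = 20.34.
Try y = 3.84 m: A R^(2/3) = 23 — high.
Try y = 2.53 m: A R^(2/3) = 13.45 — low.
Try y = 3.48 m: A R^(2/3) = 20.31 — close enough.

y_n = 3.48 m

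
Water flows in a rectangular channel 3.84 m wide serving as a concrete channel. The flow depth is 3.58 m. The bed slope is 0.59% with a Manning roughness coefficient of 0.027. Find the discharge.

Q = 45.4 m³/s

Flow area A = b·y = 3.84 × 3.58 = 13.75 m². Wetted perimeter P = b + 2y = 3.84 + 2×3.58 = 11 m.
Hydraulic radius R = A/P = 13.75/11 = 1.25 m.
Manning's equation: Q = (1/n) A R^(2/3) S^(1/2) = (1/0.027) × 13.75 × 1.25^(2/3) × 0.0059^(1/2) = 45.4 m³/s.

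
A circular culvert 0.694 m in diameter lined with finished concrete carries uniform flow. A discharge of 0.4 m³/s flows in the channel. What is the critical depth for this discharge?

At critical depth, Q² T / (g A³) = 1, i.e. A³/T = Q²/g = 0.4²/9.81 = 0.01631.
Try y = 0.475 m: A³/T = 0.03256 — over.
Try y = 0.397 m: A³/T = 0.0163 — ≈ 0.01631.

y_c = 0.397 m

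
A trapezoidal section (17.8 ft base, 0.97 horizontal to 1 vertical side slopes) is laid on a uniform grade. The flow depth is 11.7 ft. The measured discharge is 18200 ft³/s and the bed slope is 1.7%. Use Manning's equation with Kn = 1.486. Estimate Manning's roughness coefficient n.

With bottom width b = 17.8 ft and side slope z = 0.97: A = (b + zy)y = (17.8 + 0.97×11.7)×11.7 = 341 ft²; P = b + 2y√(1+z²) = 17.8 + 2×11.7×1.393 = 50.4 ft.
Hydraulic radius R = A/P = 341/50.4 = 6.767 ft.
Rearranging Manning's equation: n = (1.486/Q) A R^(2/3) S^(1/2) = (1.486/18200) × 341 × 6.767^(2/3) × √0.017 = 0.013.

n = 0.013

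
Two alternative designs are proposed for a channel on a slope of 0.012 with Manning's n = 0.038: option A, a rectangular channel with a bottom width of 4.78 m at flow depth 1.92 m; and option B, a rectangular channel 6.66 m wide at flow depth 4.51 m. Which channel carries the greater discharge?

channel B

Channel A: Flow area A = b·y = 4.78 × 1.92 = 9.178 m². Wetted perimeter P = b + 2y = 4.78 + 2×1.92 = 8.62 m. Hydraulic radius R = A/P = 9.178/8.62 = 1.065 m. Q_A = (1/0.038)·9.178·1.065^(2/3)·√0.012 = 27.59 m³/s.
Channel B: Flow area A = b·y = 6.66 × 4.51 = 30.04 m². Wetted perimeter P = b + 2y = 6.66 + 2×4.51 = 15.68 m. Hydraulic radius R = A/P = 30.04/15.68 = 1.916 m. Q_B = (1/0.038)·30.04·1.916^(2/3)·√0.012 = 133.6 m³/s.
Q_A = 27.59 m³/s vs Q_B = 133.6 m³/s, so channel B carries more.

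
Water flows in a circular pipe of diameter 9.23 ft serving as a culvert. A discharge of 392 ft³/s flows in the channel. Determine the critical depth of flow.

y_c = 4.82 ft

At critical depth, Q² T / (g A³) = 1, i.e. A³/T = Q²/g = 392²/32.2 = 4772.
Try y = 5.55 ft: A³/T = 8212 — too large.
Try y = 3.35 ft: A³/T = 1188 — too small.
Try y = 4.82 ft: A³/T = 4789 — matches.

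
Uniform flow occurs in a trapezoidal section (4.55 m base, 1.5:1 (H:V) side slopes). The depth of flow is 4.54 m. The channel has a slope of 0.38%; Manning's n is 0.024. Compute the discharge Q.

With bottom width b = 4.55 m and side slope z = 1.5: A = (b + zy)y = (4.55 + 1.5×4.54)×4.54 = 51.57 m²; P = b + 2y√(1+z²) = 4.55 + 2×4.54×1.803 = 20.92 m.
Hydraulic radius R = A/P = 51.57/20.92 = 2.465 m.
Manning's equation: Q = (1/n) A R^(2/3) S^(1/2) = (1/0.024) × 51.57 × 2.465^(2/3) × 0.0038^(1/2) = 242 m³/s.

Q = 242 m³/s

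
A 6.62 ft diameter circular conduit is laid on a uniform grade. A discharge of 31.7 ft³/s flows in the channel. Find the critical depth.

y_c = 1.44 ft

At critical depth, Q² T / (g A³) = 1, i.e. A³/T = Q²/g = 31.7²/32.2 = 31.21.
At y = 1.63 ft: A³/T = 50.09 — high.
At y = 1.16 ft: A³/T = 13.23 — low.
At y = 1.44 ft: A³/T = 30.87 — close enough.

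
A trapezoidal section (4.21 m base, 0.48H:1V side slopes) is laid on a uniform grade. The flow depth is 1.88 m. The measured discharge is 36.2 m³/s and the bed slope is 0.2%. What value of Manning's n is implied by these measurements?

n = 0.013

With bottom width b = 4.21 m and side slope z = 0.48: A = (b + zy)y = (4.21 + 0.48×1.88)×1.88 = 9.611 m²; P = b + 2y√(1+z²) = 4.21 + 2×1.88×1.109 = 8.381 m.
Hydraulic radius R = A/P = 9.611/8.381 = 1.147 m.
Rearranging Manning's equation: n = (1/Q) A R^(2/3) S^(1/2) = (1/36.2) × 9.611 × 1.147^(2/3) × √0.002 = 0.013.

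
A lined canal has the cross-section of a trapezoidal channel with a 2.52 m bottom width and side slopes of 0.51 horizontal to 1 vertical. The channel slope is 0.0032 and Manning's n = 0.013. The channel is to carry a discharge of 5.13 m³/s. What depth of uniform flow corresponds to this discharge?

y_n = 0.673 m

Manning's equation rearranged: A R^(2/3) = nQ / (1·√S) = 0.013 × 5.13 / (√0.0032) = 1.179.
Trying y = 0.784 m: A R^(2/3) = 1.508 — too large.
Trying y = 0.473 m: A R^(2/3) = 0.6666 — too small.
Trying y = 0.673 m: A R^(2/3) = 1.178 — ≈ 1.179.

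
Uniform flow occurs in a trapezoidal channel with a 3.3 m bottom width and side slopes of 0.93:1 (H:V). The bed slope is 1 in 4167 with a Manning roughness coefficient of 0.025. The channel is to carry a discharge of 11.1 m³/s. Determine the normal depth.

Manning's equation rearranged: A R^(2/3) = nQ / (1·√S) = 0.025 × 11.1 / (√0.00024) = 17.91.
Trying y = 2.75 m: A R^(2/3) = 21.01 — too large.
Trying y = 2.53 m: A R^(2/3) = 17.9 — ≈ 17.91.

y_n = 2.53 m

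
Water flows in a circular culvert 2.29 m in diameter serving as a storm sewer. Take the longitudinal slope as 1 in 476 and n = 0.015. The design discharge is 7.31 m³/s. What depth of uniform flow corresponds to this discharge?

Manning's equation rearranged: A R^(2/3) = nQ / (1·√S) = 0.015 × 7.31 / (√0.002101) = 2.392.
At y = 1.29 m: A R^(2/3) = 1.729 — too small.
At y = 1.61 m: A R^(2/3) = 2.391 — matches.

y_n = 1.61 m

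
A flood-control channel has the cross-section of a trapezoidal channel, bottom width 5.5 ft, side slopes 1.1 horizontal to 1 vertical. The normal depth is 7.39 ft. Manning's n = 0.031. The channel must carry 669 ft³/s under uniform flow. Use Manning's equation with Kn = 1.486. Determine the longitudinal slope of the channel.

With bottom width b = 5.5 ft and side slope z = 1.1: A = (b + zy)y = (5.5 + 1.1×7.39)×7.39 = 100.7 ft²; P = b + 2y√(1+z²) = 5.5 + 2×7.39×1.487 = 27.47 ft.
Hydraulic radius R = A/P = 100.7/27.47 = 3.666 ft.
From Manning's equation, S = [nQ / (1.486 A R^(2/3))]² = [0.031 × 669 / (1.486 × 100.7 × 3.666^(2/3))]² = 0.0034.

S = 0.0034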